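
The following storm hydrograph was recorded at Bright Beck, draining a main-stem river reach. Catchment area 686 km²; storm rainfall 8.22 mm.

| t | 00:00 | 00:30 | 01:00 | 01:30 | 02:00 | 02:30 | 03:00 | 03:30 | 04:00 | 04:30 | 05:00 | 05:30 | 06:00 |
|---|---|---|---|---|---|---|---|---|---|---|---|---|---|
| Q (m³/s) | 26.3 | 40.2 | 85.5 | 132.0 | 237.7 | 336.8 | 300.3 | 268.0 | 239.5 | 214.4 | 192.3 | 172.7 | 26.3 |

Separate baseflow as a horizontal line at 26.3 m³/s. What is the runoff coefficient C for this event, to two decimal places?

C ≈ 0.62

ΣQ_DR = 1930 m³/s; V = ΣQ_DR·Δt = 3.474 × 10^6 m³.
Runoff depth d = V / A = 5.064 mm.
C = d / P = 5.064 / 8.22 = 0.62.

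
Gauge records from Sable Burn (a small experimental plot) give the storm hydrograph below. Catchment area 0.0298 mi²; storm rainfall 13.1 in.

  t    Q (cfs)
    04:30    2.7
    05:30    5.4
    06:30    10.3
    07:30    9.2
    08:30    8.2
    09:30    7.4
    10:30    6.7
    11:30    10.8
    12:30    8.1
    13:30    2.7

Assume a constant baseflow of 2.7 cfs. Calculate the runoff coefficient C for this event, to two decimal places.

ΣQ_DR = 44.50 cfs; V = ΣQ_DR·Δt = 1.602 × 10^5 ft³.
Runoff depth d = V / A = 2.314 in.
C = d / P = 2.314 / 13.1 = 0.18.

C ≈ 0.18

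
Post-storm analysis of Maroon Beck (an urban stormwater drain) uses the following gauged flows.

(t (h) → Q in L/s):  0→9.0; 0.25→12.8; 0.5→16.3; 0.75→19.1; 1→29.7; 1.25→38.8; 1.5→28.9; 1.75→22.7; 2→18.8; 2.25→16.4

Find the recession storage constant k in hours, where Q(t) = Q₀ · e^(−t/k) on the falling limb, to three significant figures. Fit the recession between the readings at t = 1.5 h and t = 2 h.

k ≈ 1.16 h

On the falling limb, Q drops from 28.9 to 18.8 L/s between t = 1.5 h and t = 2 h (Δt = 0.5 h).
k = −Δt / ln(Q₂/Q₁) = −0.5 / ln(18.8/28.9) = 1.16 h.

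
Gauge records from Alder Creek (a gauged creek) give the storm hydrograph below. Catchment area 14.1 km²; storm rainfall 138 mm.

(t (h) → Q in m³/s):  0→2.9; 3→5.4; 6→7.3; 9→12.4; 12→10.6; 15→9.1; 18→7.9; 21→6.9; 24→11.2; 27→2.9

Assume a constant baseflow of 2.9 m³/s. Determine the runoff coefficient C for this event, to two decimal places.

C ≈ 0.26

ΣQ_DR = 47.60 m³/s; V = ΣQ_DR·Δt = 5.141 × 10^5 m³.
Runoff depth d = V / A = 36.46 mm.
C = d / P = 36.46 / 138 = 0.26.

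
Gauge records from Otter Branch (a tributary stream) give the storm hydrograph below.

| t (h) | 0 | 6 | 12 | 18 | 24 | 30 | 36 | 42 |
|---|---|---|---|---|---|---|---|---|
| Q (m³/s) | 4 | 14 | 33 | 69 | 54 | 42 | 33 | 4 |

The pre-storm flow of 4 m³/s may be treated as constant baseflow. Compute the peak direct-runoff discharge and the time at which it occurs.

Subtracting baseflow gives direct-runoff ordinates: 0.0, 10.0, 29.0, 65.0, 50.0, 38.0, 29.0, 0.0 m³/s.
The maximum is 65.0 m³/s, occurring at the reading for t = 18 h.

Q_p = 65.0 m³/s at t = 18 h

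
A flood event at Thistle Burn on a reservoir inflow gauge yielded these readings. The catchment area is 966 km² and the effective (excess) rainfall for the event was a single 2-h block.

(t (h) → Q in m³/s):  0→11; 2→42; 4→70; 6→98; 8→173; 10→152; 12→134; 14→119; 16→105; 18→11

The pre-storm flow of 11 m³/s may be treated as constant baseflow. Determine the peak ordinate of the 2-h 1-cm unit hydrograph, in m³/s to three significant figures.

Direct runoff: 0.0, 31.0, 59.0, 87.0, 162.0, 141.0, 123.0, 108.0, 94.0, 0.0 m³/s; ΣQ_DR = 805.0 m³/s, peak = 162.0 m³/s.
Runoff depth d = ΣQ_DR·Δt / A = 805.0 × 7200 / (966 km²) = 6.000 mm.
The 1-cm UH is the DRH scaled by (10 mm)/d, so U_p = 162.0 × 10/6.000 = 270 m³/s.

U_p ≈ 270 m³/s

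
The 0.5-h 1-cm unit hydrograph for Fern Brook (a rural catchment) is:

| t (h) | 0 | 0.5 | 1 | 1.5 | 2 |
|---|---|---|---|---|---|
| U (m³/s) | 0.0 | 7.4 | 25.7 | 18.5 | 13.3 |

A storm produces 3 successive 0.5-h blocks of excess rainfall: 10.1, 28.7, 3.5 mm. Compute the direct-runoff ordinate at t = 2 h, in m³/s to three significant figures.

Q ≈ 75.5 m³/s

By discrete convolution, Q_j = Σ (P_i / 10 mm) · U_{j−i}.
At t = 2 h (j=4): Q = (10.1/10)·13.3 + (28.7/10)·18.5 + (3.5/10)·25.7 = 75.5 m³/s.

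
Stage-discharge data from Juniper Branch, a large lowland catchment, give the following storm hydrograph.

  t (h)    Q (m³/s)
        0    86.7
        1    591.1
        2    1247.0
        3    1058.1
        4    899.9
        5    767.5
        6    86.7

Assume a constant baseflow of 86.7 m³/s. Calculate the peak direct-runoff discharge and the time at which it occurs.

Q_p = 1160.3 m³/s at t = 2 h

Subtracting baseflow gives direct-runoff ordinates: 0.0, 504.4, 1160.3, 971.4, 813.2, 680.8, 0.0 m³/s.
The maximum is 1160.3 m³/s, occurring at the reading for t = 2 h.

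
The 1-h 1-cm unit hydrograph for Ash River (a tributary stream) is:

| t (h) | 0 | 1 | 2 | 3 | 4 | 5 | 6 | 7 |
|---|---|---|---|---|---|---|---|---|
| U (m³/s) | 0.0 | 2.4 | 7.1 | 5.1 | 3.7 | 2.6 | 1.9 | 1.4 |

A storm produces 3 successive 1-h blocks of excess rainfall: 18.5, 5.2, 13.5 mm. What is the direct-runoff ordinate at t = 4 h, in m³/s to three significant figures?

Q ≈ 19.1 m³/s

By discrete convolution, Q_j = Σ (P_i / 10 mm) · U_{j−i}.
At t = 4 h (j=4): Q = (18.5/10)·3.7 + (5.2/10)·5.1 + (13.5/10)·7.1 = 19.1 m³/s.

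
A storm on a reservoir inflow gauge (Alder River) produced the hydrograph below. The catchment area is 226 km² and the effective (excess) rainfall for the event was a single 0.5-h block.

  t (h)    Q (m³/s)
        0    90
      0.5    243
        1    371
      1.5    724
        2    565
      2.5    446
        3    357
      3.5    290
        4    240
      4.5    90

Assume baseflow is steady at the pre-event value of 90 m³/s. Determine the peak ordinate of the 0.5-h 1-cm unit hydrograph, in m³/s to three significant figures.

U_p ≈ 316 m³/s

Direct runoff: 0.0, 153.0, 281.0, 634.0, 475.0, 356.0, 267.0, 200.0, 150.0, 0.0 m³/s; ΣQ_DR = 2516 m³/s, peak = 634.0 m³/s.
Runoff depth d = ΣQ_DR·Δt / A = 2516 × 1800 / (226 km²) = 20.04 mm.
The 1-cm UH is the DRH scaled by (10 mm)/d, so U_p = 634.0 × 10/20.04 = 316 m³/s.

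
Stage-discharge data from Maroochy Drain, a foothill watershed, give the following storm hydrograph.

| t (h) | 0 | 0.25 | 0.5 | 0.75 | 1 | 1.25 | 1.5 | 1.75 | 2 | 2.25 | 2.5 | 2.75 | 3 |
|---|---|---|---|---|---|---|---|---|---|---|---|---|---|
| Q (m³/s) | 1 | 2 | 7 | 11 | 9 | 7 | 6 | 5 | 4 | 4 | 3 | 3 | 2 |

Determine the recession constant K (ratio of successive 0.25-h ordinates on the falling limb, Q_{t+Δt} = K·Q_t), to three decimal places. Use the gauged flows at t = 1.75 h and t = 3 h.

K ≈ 0.833

Using the recession-limb readings at t = 1.75 h and t = 3 h: Q falls from 5 to 2 m³/s over 5 intervals.
K = (Q₂/Q₁)^(1/5) = (2/5)^(1/5) = 0.833.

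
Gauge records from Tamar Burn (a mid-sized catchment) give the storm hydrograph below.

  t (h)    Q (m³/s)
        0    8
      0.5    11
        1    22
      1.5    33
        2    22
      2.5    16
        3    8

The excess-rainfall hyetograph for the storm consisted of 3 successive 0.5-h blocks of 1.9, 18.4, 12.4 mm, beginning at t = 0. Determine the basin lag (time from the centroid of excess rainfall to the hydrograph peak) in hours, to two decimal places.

Centroid of excess rainfall: t_c = Σ P_i·t̄_i / ΣP_i = 0.9106 h (block centres at 0.25, 0.75, 1.25 h).
Hydrograph peak occurs at t = 1.5 h, so basin lag t_L = 1.5 − 0.9106 = 0.59 h.

t_L ≈ 0.59 h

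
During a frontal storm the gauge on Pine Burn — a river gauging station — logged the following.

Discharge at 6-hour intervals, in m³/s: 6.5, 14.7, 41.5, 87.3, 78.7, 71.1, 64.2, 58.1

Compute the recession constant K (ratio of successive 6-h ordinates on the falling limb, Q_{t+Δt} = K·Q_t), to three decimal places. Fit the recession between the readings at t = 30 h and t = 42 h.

K ≈ 0.904

Using the recession-limb readings at t = 30 h and t = 42 h: Q falls from 71.1 to 58.1 m³/s over 2 intervals.
K = (Q₂/Q₁)^(1/2) = (58.1/71.1)^(1/2) = 0.904.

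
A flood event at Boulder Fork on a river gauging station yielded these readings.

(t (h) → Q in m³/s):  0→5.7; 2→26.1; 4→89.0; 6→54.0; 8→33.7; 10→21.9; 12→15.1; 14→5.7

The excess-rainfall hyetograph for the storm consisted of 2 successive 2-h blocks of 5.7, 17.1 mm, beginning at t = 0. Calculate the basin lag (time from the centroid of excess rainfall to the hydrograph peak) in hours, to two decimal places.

t_L ≈ 1.50 h

Centroid of excess rainfall: t_c = Σ P_i·t̄_i / ΣP_i = 2.5000 h (block centres at 1, 3 h).
Hydrograph peak occurs at t = 4 h, so basin lag t_L = 4 − 2.5000 = 1.50 h.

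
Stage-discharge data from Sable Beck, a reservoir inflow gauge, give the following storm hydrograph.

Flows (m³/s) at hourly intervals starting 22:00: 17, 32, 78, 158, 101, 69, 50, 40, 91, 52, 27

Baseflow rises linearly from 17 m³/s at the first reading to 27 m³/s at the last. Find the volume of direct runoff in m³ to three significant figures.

Direct-runoff ordinates (Q − Q_b): 0.00, 14.00, 59.00, 138.00, 80.00, 47.00, 27.00, 16.00, 66.00, 26.00, 0.00 m³/s.
ΣQ_DR = 473.0 m³/s.
With Δt = 1 h = 3600 s, V = ΣQ_DR · Δt = 473.0 × 3600 = 1.70 × 10^6 m³.

V ≈ 1.70 × 10^6 m³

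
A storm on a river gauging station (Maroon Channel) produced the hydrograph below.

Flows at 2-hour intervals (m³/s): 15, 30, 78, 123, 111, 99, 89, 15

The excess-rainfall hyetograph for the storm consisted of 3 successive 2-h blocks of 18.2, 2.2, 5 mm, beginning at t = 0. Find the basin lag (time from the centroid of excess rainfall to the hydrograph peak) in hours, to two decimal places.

t_L ≈ 4.04 h

Centroid of excess rainfall: t_c = Σ P_i·t̄_i / ΣP_i = 1.9606 h (block centres at 1, 3, 5 h).
Hydrograph peak occurs at t = 6 h, so basin lag t_L = 6 − 1.9606 = 4.04 h.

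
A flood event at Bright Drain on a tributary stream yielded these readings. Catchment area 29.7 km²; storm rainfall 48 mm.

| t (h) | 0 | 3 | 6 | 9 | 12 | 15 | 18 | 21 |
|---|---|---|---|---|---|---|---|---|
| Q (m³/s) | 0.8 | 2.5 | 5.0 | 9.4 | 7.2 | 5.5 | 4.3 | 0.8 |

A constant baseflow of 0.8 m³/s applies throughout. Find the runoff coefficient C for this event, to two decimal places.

C ≈ 0.22

ΣQ_DR = 29.10 m³/s; V = ΣQ_DR·Δt = 3.143 × 10^5 m³.
Runoff depth d = V / A = 10.58 mm.
C = d / P = 10.58 / 48 = 0.22.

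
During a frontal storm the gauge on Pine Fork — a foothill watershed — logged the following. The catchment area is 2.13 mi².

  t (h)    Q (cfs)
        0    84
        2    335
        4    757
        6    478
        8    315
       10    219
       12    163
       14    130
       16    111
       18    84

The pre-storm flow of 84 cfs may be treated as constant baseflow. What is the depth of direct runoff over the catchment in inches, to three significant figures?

Direct runoff: 0.0, 251.0, 673.0, 394.0, 231.0, 135.0, 79.0, 46.0, 27.0, 0.0 cfs; ΣQ_DR = 1836 cfs.
V = ΣQ_DR · Δt = 1836 × 7200 s = 1.322 × 10^7 ft³.
Over A = 2.13 mi², depth = V / A = 2.67 in.

d ≈ 2.67 in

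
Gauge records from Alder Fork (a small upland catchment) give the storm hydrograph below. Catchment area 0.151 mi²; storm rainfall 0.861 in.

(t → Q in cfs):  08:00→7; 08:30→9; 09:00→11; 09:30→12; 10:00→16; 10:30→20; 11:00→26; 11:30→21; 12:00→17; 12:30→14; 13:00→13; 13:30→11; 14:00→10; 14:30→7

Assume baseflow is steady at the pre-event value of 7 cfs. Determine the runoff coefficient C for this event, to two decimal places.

ΣQ_DR = 96.00 cfs; V = ΣQ_DR·Δt = 1.728 × 10^5 ft³.
Runoff depth d = V / A = 0.4926 in.
C = d / P = 0.4926 / 0.861 = 0.57.

C ≈ 0.57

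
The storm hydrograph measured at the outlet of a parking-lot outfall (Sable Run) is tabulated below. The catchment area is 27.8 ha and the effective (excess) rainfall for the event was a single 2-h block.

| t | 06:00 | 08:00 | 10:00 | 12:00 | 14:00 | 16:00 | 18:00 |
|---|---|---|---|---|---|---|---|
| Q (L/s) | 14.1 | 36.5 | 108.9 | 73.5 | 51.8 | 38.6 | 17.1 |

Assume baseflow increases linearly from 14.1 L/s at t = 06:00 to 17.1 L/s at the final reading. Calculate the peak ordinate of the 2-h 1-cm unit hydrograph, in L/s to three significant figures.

Direct runoff: 0.00, 21.90, 93.80, 57.90, 35.70, 22.00, 0.00 L/s; ΣQ_DR = 231.3 L/s, peak = 93.80 L/s.
Runoff depth d = ΣQ_DR·Δt / A = 231.3 × 7200 / (27.8 ha) = 5.991 mm.
The 1-cm UH is the DRH scaled by (10 mm)/d, so U_p = 93.80 × 10/5.991 = 157 L/s.

U_p ≈ 157 L/s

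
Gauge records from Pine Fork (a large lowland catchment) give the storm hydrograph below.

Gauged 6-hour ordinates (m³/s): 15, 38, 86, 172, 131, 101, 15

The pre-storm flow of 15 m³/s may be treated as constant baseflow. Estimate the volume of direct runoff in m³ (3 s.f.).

Direct-runoff ordinates (Q − Q_b): 0.0, 23.0, 71.0, 157.0, 116.0, 86.0, 0.0 m³/s.
ΣQ_DR = 453.0 m³/s.
With Δt = 6 h = 21600 s, V = ΣQ_DR · Δt = 453.0 × 21600 = 9.78 × 10^6 m³.

V ≈ 9.78 × 10^6 m³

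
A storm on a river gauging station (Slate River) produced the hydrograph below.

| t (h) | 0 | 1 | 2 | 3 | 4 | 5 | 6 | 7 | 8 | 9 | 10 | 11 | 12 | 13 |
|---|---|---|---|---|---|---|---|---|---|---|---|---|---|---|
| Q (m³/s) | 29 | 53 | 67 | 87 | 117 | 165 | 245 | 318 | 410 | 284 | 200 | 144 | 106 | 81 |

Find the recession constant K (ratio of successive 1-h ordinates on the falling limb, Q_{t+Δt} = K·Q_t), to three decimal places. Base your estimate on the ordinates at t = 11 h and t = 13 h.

Using the recession-limb readings at t = 11 h and t = 13 h: Q falls from 144 to 81 m³/s over 2 intervals.
K = (Q₂/Q₁)^(1/2) = (81/144)^(1/2) = 0.750.

K ≈ 0.750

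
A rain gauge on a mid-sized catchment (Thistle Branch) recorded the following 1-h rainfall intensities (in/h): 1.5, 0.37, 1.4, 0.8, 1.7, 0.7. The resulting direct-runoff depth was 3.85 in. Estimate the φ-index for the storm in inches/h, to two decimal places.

φ ≈ 0.45 in/h

Only the 5 blocks with intensity above φ contribute runoff: 1.5, 1.4, 0.8, 1.7, 0.7 in/h.
Σ(I−φ)·Δt = d  ⇒  (1.5+1.4+0.8+1.7+0.7 − 5φ)·1 = 3.85
φ = (6.100 − 3.85/1) / 5 = 0.45 in/h.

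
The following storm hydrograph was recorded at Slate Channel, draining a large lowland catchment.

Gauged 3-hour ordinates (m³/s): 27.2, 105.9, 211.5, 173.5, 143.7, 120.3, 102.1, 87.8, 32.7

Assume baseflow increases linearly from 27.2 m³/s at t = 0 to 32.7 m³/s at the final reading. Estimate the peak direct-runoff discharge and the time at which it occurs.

Q_p = 182.93 m³/s at t = 6 h

Subtracting baseflow gives direct-runoff ordinates: 0.00, 78.01, 182.93, 144.24, 113.75, 89.66, 70.78, 55.79, 0.00 m³/s.
The maximum is 182.93 m³/s, occurring at the reading for t = 6 h.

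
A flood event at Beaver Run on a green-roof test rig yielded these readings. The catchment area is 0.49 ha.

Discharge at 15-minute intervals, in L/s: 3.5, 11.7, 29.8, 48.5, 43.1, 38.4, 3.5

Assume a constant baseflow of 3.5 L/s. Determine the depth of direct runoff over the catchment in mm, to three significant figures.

Direct runoff: 0.0, 8.2, 26.3, 45.0, 39.6, 34.9, 0.0 L/s; ΣQ_DR = 154.0 L/s.
V = ΣQ_DR · Δt = 154.0 × 900 s = 1.386 × 10^5 L.
Over A = 0.49 ha, depth = V / A = 28.3 mm.

d ≈ 28.3 mm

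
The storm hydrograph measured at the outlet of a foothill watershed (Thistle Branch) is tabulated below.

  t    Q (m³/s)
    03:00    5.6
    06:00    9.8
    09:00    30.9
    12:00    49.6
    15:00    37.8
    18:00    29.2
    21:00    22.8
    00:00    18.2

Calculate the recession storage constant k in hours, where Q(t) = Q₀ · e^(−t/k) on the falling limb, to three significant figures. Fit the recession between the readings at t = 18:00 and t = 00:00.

k ≈ 12.7 h

On the falling limb, Q drops from 29.2 to 18.2 m³/s between t = 18:00 and t = 00:00 (Δt = 6 h).
k = −Δt / ln(Q₂/Q₁) = −6 / ln(18.2/29.2) = 12.7 h.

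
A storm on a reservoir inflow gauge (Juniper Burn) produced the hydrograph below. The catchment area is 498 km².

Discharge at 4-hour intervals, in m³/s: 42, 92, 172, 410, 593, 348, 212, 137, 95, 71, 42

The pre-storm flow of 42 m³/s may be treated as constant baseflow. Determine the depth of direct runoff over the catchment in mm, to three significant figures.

d ≈ 50.7 mm

Direct runoff: 0.0, 50.0, 130.0, 368.0, 551.0, 306.0, 170.0, 95.0, 53.0, 29.0, 0.0 m³/s; ΣQ_DR = 1752 m³/s.
V = ΣQ_DR · Δt = 1752 × 14400 s = 2.523 × 10^7 m³.
Over A = 498 km², depth = V / A = 50.7 mm.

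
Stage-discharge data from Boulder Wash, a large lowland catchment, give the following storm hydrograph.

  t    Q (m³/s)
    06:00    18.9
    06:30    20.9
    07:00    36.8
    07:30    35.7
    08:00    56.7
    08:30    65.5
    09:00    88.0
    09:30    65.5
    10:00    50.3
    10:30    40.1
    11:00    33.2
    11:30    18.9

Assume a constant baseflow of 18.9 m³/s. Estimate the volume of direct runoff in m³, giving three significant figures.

V ≈ 5.47 × 10^5 m³

Direct-runoff ordinates (Q − Q_b): 0.0, 2.0, 17.9, 16.8, 37.8, 46.6, 69.1, 46.6, 31.4, 21.2, 14.3, 0.0 m³/s.
ΣQ_DR = 303.7 m³/s.
With Δt = 0.5 h = 1800 s, V = ΣQ_DR · Δt = 303.7 × 1800 = 5.47 × 10^5 m³.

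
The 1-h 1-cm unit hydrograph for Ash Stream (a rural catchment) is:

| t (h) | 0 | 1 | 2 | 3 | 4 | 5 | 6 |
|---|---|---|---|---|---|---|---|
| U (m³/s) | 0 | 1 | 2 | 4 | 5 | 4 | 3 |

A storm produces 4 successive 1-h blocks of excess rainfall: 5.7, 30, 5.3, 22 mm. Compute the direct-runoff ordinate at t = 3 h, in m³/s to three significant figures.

Q ≈ 8.81 m³/s

By discrete convolution, Q_j = Σ (P_i / 10 mm) · U_{j−i}.
At t = 3 h (j=3): Q = (5.7/10)·4 + (30/10)·2 + (5.3/10)·1 + (22/10)·0 = 8.81 m³/s.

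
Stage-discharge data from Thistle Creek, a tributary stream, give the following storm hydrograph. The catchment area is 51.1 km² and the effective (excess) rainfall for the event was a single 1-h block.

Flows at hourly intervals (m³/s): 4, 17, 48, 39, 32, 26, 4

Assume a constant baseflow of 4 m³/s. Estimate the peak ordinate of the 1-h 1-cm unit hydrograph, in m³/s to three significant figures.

Direct runoff: 0.0, 13.0, 44.0, 35.0, 28.0, 22.0, 0.0 m³/s; ΣQ_DR = 142.0 m³/s, peak = 44.0 m³/s.
Runoff depth d = ΣQ_DR·Δt / A = 142.0 × 3600 / (51.1 km²) = 10.00 mm.
The 1-cm UH is the DRH scaled by (10 mm)/d, so U_p = 44.0 × 10/10.00 = 44.0 m³/s.

U_p ≈ 44.0 m³/s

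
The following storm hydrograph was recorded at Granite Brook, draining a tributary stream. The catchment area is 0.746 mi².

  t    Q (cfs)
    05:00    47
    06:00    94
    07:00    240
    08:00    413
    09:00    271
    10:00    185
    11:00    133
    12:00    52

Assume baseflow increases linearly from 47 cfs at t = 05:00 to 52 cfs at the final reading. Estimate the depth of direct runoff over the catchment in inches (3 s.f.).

d ≈ 2.16 in

Direct runoff: 0.00, 46.29, 191.57, 363.86, 221.14, 134.43, 81.71, 0.00 cfs; ΣQ_DR = 1039 cfs.
V = ΣQ_DR · Δt = 1039 × 3600 s = 3.740 × 10^6 ft³.
Over A = 0.746 mi², depth = V / A = 2.16 in.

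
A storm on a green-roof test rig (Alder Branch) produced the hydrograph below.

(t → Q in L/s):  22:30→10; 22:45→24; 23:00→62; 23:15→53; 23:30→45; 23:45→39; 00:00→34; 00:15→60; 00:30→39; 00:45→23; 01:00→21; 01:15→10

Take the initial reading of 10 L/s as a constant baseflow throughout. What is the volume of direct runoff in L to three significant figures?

V ≈ 2.70 × 10^5 L

Direct-runoff ordinates (Q − Q_b): 0.0, 14.0, 52.0, 43.0, 35.0, 29.0, 24.0, 50.0, 29.0, 13.0, 11.0, 0.0 L/s.
ΣQ_DR = 300.0 L/s.
With Δt = 0.25 h = 900 s, V = ΣQ_DR · Δt = 300.0 × 900 = 2.70 × 10^5 L.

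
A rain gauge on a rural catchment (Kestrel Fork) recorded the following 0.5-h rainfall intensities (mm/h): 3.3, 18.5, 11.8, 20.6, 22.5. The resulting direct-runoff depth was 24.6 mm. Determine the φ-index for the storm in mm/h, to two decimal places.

φ ≈ 6.05 mm/h

Only the 4 blocks with intensity above φ contribute runoff: 18.5, 11.8, 20.6, 22.5 mm/h.
Σ(I−φ)·Δt = d  ⇒  (18.5+11.8+20.6+22.5 − 4φ)·0.5 = 24.6
φ = (73.40 − 24.6/0.5) / 4 = 6.05 mm/h.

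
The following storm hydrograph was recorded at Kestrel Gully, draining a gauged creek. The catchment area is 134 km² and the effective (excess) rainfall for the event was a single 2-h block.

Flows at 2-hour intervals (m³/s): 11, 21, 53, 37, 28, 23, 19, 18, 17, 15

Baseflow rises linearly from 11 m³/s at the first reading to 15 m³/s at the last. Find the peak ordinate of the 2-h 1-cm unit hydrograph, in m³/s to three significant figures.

Direct runoff: 0.00, 9.56, 41.11, 24.67, 15.22, 9.78, 5.33, 3.89, 2.44, 0.00 m³/s; ΣQ_DR = 112.0 m³/s, peak = 41.11 m³/s.
Runoff depth d = ΣQ_DR·Δt / A = 112.0 × 7200 / (134 km²) = 6.018 mm.
The 1-cm UH is the DRH scaled by (10 mm)/d, so U_p = 41.11 × 10/6.018 = 68.3 m³/s.

U_p ≈ 68.3 m³/s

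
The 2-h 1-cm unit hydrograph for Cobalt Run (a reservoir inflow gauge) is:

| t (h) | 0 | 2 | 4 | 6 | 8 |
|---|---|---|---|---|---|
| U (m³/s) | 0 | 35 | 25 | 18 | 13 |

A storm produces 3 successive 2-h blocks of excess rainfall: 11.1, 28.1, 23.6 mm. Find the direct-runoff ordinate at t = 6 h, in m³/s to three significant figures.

Q ≈ 173 m³/s

By discrete convolution, Q_j = Σ (P_i / 10 mm) · U_{j−i}.
At t = 6 h (j=3): Q = (11.1/10)·18 + (28.1/10)·25 + (23.6/10)·35 = 173 m³/s.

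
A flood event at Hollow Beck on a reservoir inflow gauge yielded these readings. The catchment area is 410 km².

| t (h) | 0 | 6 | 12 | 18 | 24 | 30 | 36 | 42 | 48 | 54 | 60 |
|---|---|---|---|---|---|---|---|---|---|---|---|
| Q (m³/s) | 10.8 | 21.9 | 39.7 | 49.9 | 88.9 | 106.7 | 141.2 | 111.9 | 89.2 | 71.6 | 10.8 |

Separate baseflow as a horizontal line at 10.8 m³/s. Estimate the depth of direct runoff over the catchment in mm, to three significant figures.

Direct runoff: 0.0, 11.1, 28.9, 39.1, 78.1, 95.9, 130.4, 101.1, 78.4, 60.8, 0.0 m³/s; ΣQ_DR = 623.8 m³/s.
V = ΣQ_DR · Δt = 623.8 × 21600 s = 1.347 × 10^7 m³.
Over A = 410 km², depth = V / A = 32.9 mm.

d ≈ 32.9 mm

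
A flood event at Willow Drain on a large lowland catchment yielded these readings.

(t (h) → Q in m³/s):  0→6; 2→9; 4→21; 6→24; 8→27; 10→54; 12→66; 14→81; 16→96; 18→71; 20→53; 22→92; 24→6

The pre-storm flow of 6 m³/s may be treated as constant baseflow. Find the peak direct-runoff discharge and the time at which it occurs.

Q_p = 90.0 m³/s at t = 16 h

Subtracting baseflow gives direct-runoff ordinates: 0.0, 3.0, 15.0, 18.0, 21.0, 48.0, 60.0, 75.0, 90.0, 65.0, 47.0, 86.0, 0.0 m³/s.
The maximum is 90.0 m³/s, occurring at the reading for t = 16 h.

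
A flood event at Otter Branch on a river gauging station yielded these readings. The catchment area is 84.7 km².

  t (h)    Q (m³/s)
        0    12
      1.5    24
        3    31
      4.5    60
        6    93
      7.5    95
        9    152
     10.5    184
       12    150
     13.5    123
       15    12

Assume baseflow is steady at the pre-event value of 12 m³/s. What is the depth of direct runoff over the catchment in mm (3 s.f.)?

Direct runoff: 0.0, 12.0, 19.0, 48.0, 81.0, 83.0, 140.0, 172.0, 138.0, 111.0, 0.0 m³/s; ΣQ_DR = 804.0 m³/s.
V = ΣQ_DR · Δt = 804.0 × 5400 s = 4.342 × 10^6 m³.
Over A = 84.7 km², depth = V / A = 51.3 mm.

d ≈ 51.3 mm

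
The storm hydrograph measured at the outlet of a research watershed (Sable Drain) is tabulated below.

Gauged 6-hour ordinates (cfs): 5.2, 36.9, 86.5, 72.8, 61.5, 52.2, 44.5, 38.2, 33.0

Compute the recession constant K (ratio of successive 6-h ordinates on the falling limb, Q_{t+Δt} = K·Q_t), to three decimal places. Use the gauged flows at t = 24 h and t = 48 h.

Using the recession-limb readings at t = 24 h and t = 48 h: Q falls from 61.5 to 33.0 cfs over 4 intervals.
K = (Q₂/Q₁)^(1/4) = (33.0/61.5)^(1/4) = 0.856.

K ≈ 0.856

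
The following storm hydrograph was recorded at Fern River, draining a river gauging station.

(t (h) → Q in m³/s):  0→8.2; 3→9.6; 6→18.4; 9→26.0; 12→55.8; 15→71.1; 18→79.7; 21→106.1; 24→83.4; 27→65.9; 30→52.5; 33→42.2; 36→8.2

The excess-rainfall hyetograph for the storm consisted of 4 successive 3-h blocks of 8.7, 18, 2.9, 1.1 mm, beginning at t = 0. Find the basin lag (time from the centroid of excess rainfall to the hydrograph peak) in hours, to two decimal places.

Centroid of excess rainfall: t_c = Σ P_i·t̄_i / ΣP_i = 4.1482 h (block centres at 1.5, 4.5, 7.5, 10.5 h).
Hydrograph peak occurs at t = 21 h, so basin lag t_L = 21 − 4.1482 = 16.85 h.

t_L ≈ 16.85 h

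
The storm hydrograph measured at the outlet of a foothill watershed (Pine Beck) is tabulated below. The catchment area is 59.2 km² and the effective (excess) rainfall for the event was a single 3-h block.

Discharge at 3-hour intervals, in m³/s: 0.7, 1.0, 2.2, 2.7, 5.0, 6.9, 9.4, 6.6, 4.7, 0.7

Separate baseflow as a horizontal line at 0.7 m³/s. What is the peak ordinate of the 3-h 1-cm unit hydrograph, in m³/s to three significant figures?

U_p ≈ 14.5 m³/s

Direct runoff: 0.0, 0.3, 1.5, 2.0, 4.3, 6.2, 8.7, 5.9, 4.0, 0.0 m³/s; ΣQ_DR = 32.90 m³/s, peak = 8.7 m³/s.
Runoff depth d = ΣQ_DR·Δt / A = 32.90 × 10800 / (59.2 km²) = 6.002 mm.
The 1-cm UH is the DRH scaled by (10 mm)/d, so U_p = 8.7 × 10/6.002 = 14.5 m³/s.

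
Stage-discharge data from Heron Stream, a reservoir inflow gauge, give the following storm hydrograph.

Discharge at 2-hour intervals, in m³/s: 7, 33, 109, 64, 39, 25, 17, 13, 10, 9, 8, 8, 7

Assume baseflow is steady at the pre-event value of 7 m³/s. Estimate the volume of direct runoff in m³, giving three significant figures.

Direct-runoff ordinates (Q − Q_b): 0.0, 26.0, 102.0, 57.0, 32.0, 18.0, 10.0, 6.0, 3.0, 2.0, 1.0, 1.0, 0.0 m³/s.
ΣQ_DR = 258.0 m³/s.
With Δt = 2 h = 7200 s, V = ΣQ_DR · Δt = 258.0 × 7200 = 1.86 × 10^6 m³.

V ≈ 1.86 × 10^6 m³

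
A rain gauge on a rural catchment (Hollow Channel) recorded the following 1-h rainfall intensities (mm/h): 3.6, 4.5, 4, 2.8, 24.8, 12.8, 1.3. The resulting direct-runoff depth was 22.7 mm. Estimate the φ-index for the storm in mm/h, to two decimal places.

φ ≈ 7.45 mm/h

Only the 2 blocks with intensity above φ contribute runoff: 24.8, 12.8 mm/h.
Σ(I−φ)·Δt = d  ⇒  (24.8+12.8 − 2φ)·1 = 22.7
φ = (37.60 − 22.7/1) / 2 = 7.45 mm/h.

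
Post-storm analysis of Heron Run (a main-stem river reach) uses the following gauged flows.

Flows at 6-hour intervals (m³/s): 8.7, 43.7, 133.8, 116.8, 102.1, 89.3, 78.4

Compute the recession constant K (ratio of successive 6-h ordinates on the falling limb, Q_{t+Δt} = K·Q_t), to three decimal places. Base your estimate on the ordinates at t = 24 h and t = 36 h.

K ≈ 0.876

Using the recession-limb readings at t = 24 h and t = 36 h: Q falls from 102.1 to 78.4 m³/s over 2 intervals.
K = (Q₂/Q₁)^(1/2) = (78.4/102.1)^(1/2) = 0.876.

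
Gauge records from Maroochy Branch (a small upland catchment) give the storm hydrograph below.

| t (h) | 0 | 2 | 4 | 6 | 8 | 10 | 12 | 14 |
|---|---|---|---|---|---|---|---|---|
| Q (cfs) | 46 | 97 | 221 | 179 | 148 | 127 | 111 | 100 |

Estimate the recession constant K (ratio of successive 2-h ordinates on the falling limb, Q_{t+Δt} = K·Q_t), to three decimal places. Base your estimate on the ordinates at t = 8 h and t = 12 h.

Using the recession-limb readings at t = 8 h and t = 12 h: Q falls from 148 to 111 cfs over 2 intervals.
K = (Q₂/Q₁)^(1/2) = (111/148)^(1/2) = 0.866.

K ≈ 0.866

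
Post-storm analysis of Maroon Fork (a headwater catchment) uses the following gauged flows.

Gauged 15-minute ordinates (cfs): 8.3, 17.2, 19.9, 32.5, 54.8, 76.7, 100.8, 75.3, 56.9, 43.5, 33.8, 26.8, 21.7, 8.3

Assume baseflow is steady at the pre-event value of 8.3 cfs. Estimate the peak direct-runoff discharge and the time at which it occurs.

Subtracting baseflow gives direct-runoff ordinates: 0.0, 8.9, 11.6, 24.2, 46.5, 68.4, 92.5, 67.0, 48.6, 35.2, 25.5, 18.5, 13.4, 0.0 cfs.
The maximum is 92.5 cfs, occurring at the reading for t = 1.5 h.

Q_p = 92.5 cfs at t = 1.5 h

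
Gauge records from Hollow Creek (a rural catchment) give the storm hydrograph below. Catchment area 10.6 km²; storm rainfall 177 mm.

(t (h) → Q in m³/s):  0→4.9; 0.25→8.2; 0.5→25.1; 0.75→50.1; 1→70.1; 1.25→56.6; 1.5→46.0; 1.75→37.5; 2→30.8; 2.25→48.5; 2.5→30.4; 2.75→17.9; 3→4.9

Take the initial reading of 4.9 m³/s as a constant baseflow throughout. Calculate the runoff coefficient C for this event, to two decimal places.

ΣQ_DR = 367.3 m³/s; V = ΣQ_DR·Δt = 3.306 × 10^5 m³.
Runoff depth d = V / A = 31.19 mm.
C = d / P = 31.19 / 177 = 0.18.

C ≈ 0.18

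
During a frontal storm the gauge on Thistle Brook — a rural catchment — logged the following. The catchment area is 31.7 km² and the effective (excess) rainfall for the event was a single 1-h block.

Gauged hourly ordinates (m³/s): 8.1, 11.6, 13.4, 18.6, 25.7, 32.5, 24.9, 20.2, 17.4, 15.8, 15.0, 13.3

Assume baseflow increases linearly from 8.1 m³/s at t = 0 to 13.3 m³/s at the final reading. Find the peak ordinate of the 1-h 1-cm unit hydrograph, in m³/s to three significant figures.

U_p ≈ 22.0 m³/s

Direct runoff: 0.00, 3.03, 4.35, 9.08, 15.71, 22.04, 13.96, 8.79, 5.52, 3.45, 2.17, 0.00 m³/s; ΣQ_DR = 88.10 m³/s, peak = 22.04 m³/s.
Runoff depth d = ΣQ_DR·Δt / A = 88.10 × 3600 / (31.7 km²) = 10.01 mm.
The 1-cm UH is the DRH scaled by (10 mm)/d, so U_p = 22.04 × 10/10.01 = 22.0 m³/s.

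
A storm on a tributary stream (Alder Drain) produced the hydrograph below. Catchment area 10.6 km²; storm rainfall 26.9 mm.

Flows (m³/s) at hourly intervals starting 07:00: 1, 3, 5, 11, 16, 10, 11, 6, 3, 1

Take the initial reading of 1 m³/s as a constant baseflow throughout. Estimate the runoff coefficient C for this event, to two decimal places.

C ≈ 0.72

ΣQ_DR = 57.00 m³/s; V = ΣQ_DR·Δt = 2.052 × 10^5 m³.
Runoff depth d = V / A = 19.36 mm.
C = d / P = 19.36 / 26.9 = 0.72.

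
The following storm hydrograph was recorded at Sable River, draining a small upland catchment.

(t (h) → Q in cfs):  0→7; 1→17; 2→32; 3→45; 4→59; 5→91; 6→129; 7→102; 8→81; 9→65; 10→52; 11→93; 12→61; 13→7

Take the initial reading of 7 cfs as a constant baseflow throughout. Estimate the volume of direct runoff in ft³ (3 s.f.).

V ≈ 2.67 × 10^6 ft³

Direct-runoff ordinates (Q − Q_b): 0.0, 10.0, 25.0, 38.0, 52.0, 84.0, 122.0, 95.0, 74.0, 58.0, 45.0, 86.0, 54.0, 0.0 cfs.
ΣQ_DR = 743.0 cfs.
With Δt = 1 h = 3600 s, V = ΣQ_DR · Δt = 743.0 × 3600 = 2.67 × 10^6 ft³.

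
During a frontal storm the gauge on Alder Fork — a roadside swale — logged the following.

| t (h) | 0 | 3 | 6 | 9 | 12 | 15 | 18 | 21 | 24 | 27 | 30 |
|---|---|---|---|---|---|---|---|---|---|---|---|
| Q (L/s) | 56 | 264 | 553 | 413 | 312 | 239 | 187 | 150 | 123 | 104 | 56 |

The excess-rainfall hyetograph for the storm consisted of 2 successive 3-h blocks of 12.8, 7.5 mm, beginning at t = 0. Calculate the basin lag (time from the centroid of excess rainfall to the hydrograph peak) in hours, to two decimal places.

Centroid of excess rainfall: t_c = Σ P_i·t̄_i / ΣP_i = 2.6084 h (block centres at 1.5, 4.5 h).
Hydrograph peak occurs at t = 6 h, so basin lag t_L = 6 − 2.6084 = 3.39 h.

t_L ≈ 3.39 h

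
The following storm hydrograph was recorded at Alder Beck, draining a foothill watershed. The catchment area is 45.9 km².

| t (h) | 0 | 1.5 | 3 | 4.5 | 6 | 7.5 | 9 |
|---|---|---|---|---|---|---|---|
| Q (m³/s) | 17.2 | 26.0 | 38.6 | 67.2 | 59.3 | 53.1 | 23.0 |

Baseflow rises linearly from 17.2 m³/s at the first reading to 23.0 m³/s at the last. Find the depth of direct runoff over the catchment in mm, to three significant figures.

Direct runoff: 0.00, 7.83, 19.47, 47.10, 38.23, 31.07, 0.00 m³/s; ΣQ_DR = 143.7 m³/s.
V = ΣQ_DR · Δt = 143.7 × 5400 s = 7.760 × 10^5 m³.
Over A = 45.9 km², depth = V / A = 16.9 mm.

d ≈ 16.9 mm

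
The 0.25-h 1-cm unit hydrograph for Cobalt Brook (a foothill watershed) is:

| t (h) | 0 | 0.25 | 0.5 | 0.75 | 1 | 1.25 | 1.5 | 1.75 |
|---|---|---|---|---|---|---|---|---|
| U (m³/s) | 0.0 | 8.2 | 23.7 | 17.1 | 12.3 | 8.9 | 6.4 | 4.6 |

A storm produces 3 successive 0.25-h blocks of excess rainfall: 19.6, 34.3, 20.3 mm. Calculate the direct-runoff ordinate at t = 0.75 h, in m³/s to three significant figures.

Q ≈ 131 m³/s

By discrete convolution, Q_j = Σ (P_i / 10 mm) · U_{j−i}.
At t = 0.75 h (j=3): Q = (19.6/10)·17.1 + (34.3/10)·23.7 + (20.3/10)·8.2 = 131 m³/s.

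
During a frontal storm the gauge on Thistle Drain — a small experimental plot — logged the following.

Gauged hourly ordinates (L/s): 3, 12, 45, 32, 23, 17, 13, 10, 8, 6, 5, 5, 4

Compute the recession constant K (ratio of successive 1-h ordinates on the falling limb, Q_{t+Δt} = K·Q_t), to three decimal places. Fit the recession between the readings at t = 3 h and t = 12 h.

K ≈ 0.794

Using the recession-limb readings at t = 3 h and t = 12 h: Q falls from 32 to 4 L/s over 9 intervals.
K = (Q₂/Q₁)^(1/9) = (4/32)^(1/9) = 0.794.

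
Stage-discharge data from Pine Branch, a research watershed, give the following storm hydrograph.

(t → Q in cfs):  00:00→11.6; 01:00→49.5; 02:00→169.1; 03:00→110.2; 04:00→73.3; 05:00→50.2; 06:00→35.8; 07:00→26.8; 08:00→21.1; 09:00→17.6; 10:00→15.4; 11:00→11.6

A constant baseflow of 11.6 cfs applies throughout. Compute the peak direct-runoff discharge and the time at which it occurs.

Q_p = 157.5 cfs at t = 02:00

Subtracting baseflow gives direct-runoff ordinates: 0.0, 37.9, 157.5, 98.6, 61.7, 38.6, 24.2, 15.2, 9.5, 6.0, 3.8, 0.0 cfs.
The maximum is 157.5 cfs, occurring at the reading for t = 02:00.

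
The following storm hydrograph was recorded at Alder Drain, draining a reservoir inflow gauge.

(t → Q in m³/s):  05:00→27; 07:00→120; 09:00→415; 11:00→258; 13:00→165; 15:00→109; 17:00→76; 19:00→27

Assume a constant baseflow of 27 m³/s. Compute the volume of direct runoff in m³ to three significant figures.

V ≈ 7.06 × 10^6 m³

Direct-runoff ordinates (Q − Q_b): 0.0, 93.0, 388.0, 231.0, 138.0, 82.0, 49.0, 0.0 m³/s.
ΣQ_DR = 981.0 m³/s.
With Δt = 2 h = 7200 s, V = ΣQ_DR · Δt = 981.0 × 7200 = 7.06 × 10^6 m³.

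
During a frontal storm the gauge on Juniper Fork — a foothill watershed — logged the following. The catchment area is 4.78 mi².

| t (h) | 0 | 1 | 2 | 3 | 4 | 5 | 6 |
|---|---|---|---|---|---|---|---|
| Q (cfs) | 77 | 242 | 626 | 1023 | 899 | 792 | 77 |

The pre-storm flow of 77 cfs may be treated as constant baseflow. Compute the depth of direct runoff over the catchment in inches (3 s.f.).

d ≈ 1.04 in

Direct runoff: 0.0, 165.0, 549.0, 946.0, 822.0, 715.0, 0.0 cfs; ΣQ_DR = 3197 cfs.
V = ΣQ_DR · Δt = 3197 × 3600 s = 1.151 × 10^7 ft³.
Over A = 4.78 mi², depth = V / A = 1.04 in.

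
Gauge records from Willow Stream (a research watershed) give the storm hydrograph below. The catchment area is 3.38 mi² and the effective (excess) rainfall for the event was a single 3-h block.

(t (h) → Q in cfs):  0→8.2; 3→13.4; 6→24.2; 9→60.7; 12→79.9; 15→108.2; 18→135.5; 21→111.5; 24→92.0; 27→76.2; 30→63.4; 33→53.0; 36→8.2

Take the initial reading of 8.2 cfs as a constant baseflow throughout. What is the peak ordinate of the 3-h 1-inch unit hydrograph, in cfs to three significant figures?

U_p ≈ 127 cfs

Direct runoff: 0.0, 5.2, 16.0, 52.5, 71.7, 100.0, 127.3, 103.3, 83.8, 68.0, 55.2, 44.8, 0.0 cfs; ΣQ_DR = 727.8 cfs, peak = 127.3 cfs.
Runoff depth d = ΣQ_DR·Δt / A = 727.8 × 10800 / (3.38 mi²) = 1.001 in.
The 1-inch UH is the DRH scaled by (1 in)/d, so U_p = 127.3 × 1/1.001 = 127 cfs.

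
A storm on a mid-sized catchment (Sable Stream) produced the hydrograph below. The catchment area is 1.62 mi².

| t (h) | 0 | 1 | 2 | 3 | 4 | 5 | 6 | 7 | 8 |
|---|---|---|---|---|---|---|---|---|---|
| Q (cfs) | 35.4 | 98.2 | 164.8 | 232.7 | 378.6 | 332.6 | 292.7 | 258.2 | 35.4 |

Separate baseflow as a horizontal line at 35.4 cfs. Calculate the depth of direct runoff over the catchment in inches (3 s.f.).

d ≈ 1.44 in

Direct runoff: 0.0, 62.8, 129.4, 197.3, 343.2, 297.2, 257.3, 222.8, 0.0 cfs; ΣQ_DR = 1510 cfs.
V = ΣQ_DR · Δt = 1510 × 3600 s = 5.436 × 10^6 ft³.
Over A = 1.62 mi², depth = V / A = 1.44 in.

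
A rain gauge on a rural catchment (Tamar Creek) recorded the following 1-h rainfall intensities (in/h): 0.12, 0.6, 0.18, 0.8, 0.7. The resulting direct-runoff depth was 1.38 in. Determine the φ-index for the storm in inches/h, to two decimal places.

Only the 3 blocks with intensity above φ contribute runoff: 0.6, 0.8, 0.7 in/h.
Σ(I−φ)·Δt = d  ⇒  (0.6+0.8+0.7 − 3φ)·1 = 1.38
φ = (2.100 − 1.38/1) / 3 = 0.24 in/h.

φ ≈ 0.24 in/h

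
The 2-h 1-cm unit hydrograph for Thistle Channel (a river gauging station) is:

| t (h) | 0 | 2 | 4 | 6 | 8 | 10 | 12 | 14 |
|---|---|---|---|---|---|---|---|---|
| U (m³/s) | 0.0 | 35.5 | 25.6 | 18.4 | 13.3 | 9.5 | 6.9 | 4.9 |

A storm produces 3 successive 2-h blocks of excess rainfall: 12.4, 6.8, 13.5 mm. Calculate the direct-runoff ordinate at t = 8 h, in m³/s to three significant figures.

By discrete convolution, Q_j = Σ (P_i / 10 mm) · U_{j−i}.
At t = 8 h (j=4): Q = (12.4/10)·13.3 + (6.8/10)·18.4 + (13.5/10)·25.6 = 63.6 m³/s.

Q ≈ 63.6 m³/s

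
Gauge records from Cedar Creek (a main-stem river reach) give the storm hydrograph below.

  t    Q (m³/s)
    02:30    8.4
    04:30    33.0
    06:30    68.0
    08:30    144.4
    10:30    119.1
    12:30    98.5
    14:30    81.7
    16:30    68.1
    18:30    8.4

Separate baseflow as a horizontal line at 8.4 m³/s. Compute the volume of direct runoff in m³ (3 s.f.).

Direct-runoff ordinates (Q − Q_b): 0.0, 24.6, 59.6, 136.0, 110.7, 90.1, 73.3, 59.7, 0.0 m³/s.
ΣQ_DR = 554.0 m³/s.
With Δt = 2 h = 7200 s, V = ΣQ_DR · Δt = 554.0 × 7200 = 3.99 × 10^6 m³.

V ≈ 3.99 × 10^6 m³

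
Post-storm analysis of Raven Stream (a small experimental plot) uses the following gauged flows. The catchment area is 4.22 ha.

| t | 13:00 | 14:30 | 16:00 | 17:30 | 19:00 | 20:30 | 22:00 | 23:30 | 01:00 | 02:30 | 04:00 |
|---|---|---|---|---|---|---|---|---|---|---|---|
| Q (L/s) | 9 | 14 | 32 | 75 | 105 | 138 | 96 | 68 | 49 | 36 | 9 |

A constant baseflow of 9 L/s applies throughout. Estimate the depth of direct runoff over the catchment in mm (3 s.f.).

d ≈ 68.1 mm

Direct runoff: 0.0, 5.0, 23.0, 66.0, 96.0, 129.0, 87.0, 59.0, 40.0, 27.0, 0.0 L/s; ΣQ_DR = 532.0 L/s.
V = ΣQ_DR · Δt = 532.0 × 5400 s = 2.873 × 10^6 L.
Over A = 4.22 ha, depth = V / A = 68.1 mm.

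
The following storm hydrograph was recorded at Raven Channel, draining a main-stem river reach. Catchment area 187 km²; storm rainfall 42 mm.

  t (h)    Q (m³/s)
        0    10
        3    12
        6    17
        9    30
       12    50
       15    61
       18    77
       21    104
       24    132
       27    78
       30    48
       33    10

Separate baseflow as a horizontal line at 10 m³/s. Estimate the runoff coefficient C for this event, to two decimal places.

C ≈ 0.70

ΣQ_DR = 509.0 m³/s; V = ΣQ_DR·Δt = 5.497 × 10^6 m³.
Runoff depth d = V / A = 29.40 mm.
C = d / P = 29.40 / 42 = 0.70.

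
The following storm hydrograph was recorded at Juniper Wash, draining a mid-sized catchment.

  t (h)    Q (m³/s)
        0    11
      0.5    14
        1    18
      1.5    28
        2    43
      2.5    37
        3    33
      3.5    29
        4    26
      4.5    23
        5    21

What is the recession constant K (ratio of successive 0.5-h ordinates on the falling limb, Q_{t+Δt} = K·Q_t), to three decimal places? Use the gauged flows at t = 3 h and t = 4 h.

Using the recession-limb readings at t = 3 h and t = 4 h: Q falls from 33 to 26 m³/s over 2 intervals.
K = (Q₂/Q₁)^(1/2) = (26/33)^(1/2) = 0.888.

K ≈ 0.888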